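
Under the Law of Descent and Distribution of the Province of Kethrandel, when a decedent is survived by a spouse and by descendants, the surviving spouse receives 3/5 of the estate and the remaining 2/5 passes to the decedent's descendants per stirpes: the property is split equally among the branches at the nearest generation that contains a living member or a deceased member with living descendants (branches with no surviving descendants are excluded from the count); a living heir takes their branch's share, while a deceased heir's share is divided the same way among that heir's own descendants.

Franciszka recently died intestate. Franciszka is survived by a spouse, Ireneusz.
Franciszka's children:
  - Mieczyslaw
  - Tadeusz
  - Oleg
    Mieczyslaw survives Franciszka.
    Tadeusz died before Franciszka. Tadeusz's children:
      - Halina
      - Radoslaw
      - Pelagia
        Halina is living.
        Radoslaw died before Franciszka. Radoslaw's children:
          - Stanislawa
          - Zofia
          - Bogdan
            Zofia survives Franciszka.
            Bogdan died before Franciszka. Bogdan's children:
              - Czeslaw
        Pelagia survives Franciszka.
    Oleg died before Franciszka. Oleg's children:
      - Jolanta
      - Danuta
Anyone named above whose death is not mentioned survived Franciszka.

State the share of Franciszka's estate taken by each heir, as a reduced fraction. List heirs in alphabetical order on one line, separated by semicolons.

Ireneusz, as surviving spouse, takes 3/5.
The remaining 2/5 passes to Franciszka's descendants per stirpes.
The 2/5 is divided into 3 equal shares of 2/15 among Mieczyslaw, Tadeusz, Oleg.
Mieczyslaw is living and takes 2/15.
Tadeusz predeceased; the 2/15 allotted to Tadeusz's branch passes to Tadeusz's issue by representation.
The 2/15 is divided into 3 equal shares of 2/45 among Halina, Radoslaw, Pelagia.
Halina is living and takes 2/45.
Radoslaw predeceased; the 2/45 allotted to Radoslaw's branch passes to Radoslaw's issue by representation.
The 2/45 is divided into 3 equal shares of 2/135 among Stanislawa, Zofia, Bogdan.
Stanislawa is living and takes 2/135.
Zofia is living and takes 2/135.
Bogdan predeceased; the 2/135 allotted to Bogdan's branch passes to Bogdan's issue by representation.
Czeslaw is the sole taker at this level and receives the full 2/135.
Pelagia is living and takes 2/45.
Oleg predeceased; the 2/15 allotted to Oleg's branch passes to Oleg's issue by representation.
The 2/15 is divided into 2 equal shares of 1/15 among Jolanta, Danuta.
Jolanta is living and takes 1/15.
Danuta is living and takes 1/15.

Czeslaw 2/135; Danuta 1/15; Halina 2/45; Ireneusz 3/5; Jolanta 1/15; Mieczyslaw 2/15; Pelagia 2/45; Stanislawa 2/135; Zofia 2/135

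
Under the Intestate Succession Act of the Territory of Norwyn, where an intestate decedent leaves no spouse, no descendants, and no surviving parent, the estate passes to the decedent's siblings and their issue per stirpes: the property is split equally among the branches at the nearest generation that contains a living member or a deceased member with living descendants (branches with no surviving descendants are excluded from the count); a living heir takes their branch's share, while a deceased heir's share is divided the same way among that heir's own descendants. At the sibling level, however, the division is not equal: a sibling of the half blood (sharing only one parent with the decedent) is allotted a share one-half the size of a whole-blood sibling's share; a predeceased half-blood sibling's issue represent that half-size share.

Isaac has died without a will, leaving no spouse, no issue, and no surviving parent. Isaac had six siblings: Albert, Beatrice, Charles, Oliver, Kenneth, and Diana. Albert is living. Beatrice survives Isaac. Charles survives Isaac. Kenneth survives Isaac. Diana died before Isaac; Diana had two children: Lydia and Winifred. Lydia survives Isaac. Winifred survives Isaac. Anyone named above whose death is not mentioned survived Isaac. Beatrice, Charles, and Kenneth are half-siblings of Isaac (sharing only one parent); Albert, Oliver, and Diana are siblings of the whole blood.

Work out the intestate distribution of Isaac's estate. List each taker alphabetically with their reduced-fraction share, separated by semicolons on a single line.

Albert 2/9; Beatrice 1/9; Charles 1/9; Kenneth 1/9; Lydia 1/9; Oliver 2/9; Winifred 1/9

No spouse, descendants, or parent survives, so the estate passes to Isaac's siblings per stirpes.
Half-blood siblings count for one-half the weight of whole-blood siblings at the initial division.
Dividing 1 in proportion to weights (total weight 9/2): Albert (weight 1) → 2/9; Beatrice (weight 1/2) → 1/9; Charles (weight 1/2) → 1/9; Oliver (weight 1) → 2/9; Kenneth (weight 1/2) → 1/9; Diana (weight 1) → 2/9.
Albert is living and takes 2/9.
Beatrice is living and takes 1/9.
Charles is living and takes 1/9.
Oliver is living and takes 2/9.
Kenneth is living and takes 1/9.
Diana predeceased; the 2/9 allotted to Diana's branch passes to Diana's issue by representation.
The 2/9 is divided into 2 equal shares of 1/9 among Lydia, Winifred.
Lydia is living and takes 1/9.
Winifred is living and takes 1/9.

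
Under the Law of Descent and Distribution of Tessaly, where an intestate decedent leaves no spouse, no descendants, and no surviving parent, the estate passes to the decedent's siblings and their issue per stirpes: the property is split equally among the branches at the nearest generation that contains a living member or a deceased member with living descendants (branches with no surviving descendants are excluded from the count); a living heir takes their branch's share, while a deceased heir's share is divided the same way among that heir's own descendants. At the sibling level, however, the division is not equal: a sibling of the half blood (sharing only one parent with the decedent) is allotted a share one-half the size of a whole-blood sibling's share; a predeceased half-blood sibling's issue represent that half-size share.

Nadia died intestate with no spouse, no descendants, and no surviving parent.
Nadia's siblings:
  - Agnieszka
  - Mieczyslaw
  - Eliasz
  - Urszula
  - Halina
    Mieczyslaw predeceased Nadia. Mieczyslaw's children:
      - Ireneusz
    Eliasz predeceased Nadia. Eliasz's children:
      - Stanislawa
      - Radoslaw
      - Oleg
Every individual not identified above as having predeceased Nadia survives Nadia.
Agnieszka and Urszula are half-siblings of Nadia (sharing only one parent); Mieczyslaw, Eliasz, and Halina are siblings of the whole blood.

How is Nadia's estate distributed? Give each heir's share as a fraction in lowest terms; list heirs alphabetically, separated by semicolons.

No spouse, descendants, or parent survives, so the estate passes to Nadia's siblings per stirpes.
Half-blood siblings count for one-half the weight of whole-blood siblings at the initial division.
Dividing 1 in proportion to weights (total weight 4): Agnieszka (weight 1/2) → 1/8; Mieczyslaw (weight 1) → 1/4; Eliasz (weight 1) → 1/4; Urszula (weight 1/2) → 1/8; Halina (weight 1) → 1/4.
Agnieszka is living and takes 1/8.
Mieczyslaw predeceased; the 1/4 allotted to Mieczyslaw's branch passes to Mieczyslaw's issue by representation.
Ireneusz is the sole taker at this level and receives the full 1/4.
Eliasz predeceased; the 1/4 allotted to Eliasz's branch passes to Eliasz's issue by representation.
The 1/4 is divided into 3 equal shares of 1/12 among Stanislawa, Radoslaw, Oleg.
Stanislawa is living and takes 1/12.
Radoslaw is living and takes 1/12.
Oleg is living and takes 1/12.
Urszula is living and takes 1/8.
Halina is living and takes 1/4.

Agnieszka 1/8; Halina 1/4; Ireneusz 1/4; Oleg 1/12; Radoslaw 1/12; Stanislawa 1/12; Urszula 1/8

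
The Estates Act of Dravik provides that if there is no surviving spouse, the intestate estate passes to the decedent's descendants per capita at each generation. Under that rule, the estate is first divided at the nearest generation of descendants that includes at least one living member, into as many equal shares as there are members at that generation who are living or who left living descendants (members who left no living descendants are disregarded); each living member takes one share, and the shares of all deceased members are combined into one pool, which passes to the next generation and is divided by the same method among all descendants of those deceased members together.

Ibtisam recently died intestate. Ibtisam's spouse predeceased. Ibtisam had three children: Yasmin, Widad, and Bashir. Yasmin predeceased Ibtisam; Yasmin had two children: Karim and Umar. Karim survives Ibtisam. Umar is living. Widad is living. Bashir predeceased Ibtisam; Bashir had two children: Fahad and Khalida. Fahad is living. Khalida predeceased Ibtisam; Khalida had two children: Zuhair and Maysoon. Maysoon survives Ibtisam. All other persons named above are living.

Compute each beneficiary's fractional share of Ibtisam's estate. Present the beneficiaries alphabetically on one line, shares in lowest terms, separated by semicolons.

Fahad 1/6; Karim 1/6; Maysoon 1/12; Umar 1/6; Widad 1/3; Zuhair 1/12

There is no surviving spouse, so the entire estate passes to Ibtisam's descendants per capita at each generation.
At generation 1 (Yasmin, Widad, Bashir) there are 3 shares of (1)/3 = 1/3 each.
Living: Widad — each takes 1/3.
Deceased: Yasmin and Bashir. Their combined 2/3 is pooled and carried to generation 2.
At generation 2 (Karim, Umar, Fahad, Khalida) there are 4 shares of (2/3)/4 = 1/6 each.
Living: Karim, Umar, and Fahad — each takes 1/6.
Deceased: Khalida. That 1/6 share is carried to generation 3.
At generation 3 (Zuhair, Maysoon) there are 2 shares of (1/6)/2 = 1/12 each.
Living: Zuhair and Maysoon — each takes 1/12.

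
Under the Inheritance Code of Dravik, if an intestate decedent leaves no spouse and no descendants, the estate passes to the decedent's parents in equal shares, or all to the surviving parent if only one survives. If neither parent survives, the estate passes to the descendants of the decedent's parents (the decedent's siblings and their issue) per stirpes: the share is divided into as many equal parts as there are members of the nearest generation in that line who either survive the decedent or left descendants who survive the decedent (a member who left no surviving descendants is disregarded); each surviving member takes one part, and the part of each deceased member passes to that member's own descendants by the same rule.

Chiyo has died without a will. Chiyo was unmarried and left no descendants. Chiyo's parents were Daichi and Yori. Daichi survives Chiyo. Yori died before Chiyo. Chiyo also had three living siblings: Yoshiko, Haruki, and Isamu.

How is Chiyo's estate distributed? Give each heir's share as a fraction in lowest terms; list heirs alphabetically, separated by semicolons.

Daichi 1

Only one parent, Daichi, survives, so Daichi takes the entire estate. The siblings take nothing because a surviving parent has priority.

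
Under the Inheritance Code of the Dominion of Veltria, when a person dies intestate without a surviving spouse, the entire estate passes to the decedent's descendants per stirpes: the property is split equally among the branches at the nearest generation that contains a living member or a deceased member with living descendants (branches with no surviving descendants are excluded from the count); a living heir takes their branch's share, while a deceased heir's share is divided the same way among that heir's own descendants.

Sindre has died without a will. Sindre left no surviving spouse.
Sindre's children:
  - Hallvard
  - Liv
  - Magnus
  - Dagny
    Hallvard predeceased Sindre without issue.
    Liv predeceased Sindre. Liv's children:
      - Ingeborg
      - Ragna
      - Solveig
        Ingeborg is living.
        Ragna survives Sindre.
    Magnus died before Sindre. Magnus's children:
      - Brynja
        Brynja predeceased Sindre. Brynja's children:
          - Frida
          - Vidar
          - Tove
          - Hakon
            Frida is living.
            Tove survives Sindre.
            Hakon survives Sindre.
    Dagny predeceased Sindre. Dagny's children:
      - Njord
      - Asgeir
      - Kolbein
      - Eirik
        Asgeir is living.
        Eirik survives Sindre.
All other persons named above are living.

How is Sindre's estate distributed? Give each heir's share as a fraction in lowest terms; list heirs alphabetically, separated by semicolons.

Asgeir 1/12; Eirik 1/12; Frida 1/12; Hakon 1/12; Ingeborg 1/9; Kolbein 1/12; Njord 1/12; Ragna 1/9; Solveig 1/9; Tove 1/12; Vidar 1/12

There is no surviving spouse, so the entire estate passes to Sindre's descendants per stirpes.
Hallvard left no surviving issue, so that branch lapses and is disregarded.
The estate is divided into 3 equal shares of 1/3 among Liv, Magnus, Dagny.
Liv predeceased; the 1/3 allotted to Liv's branch passes to Liv's issue by representation.
The 1/3 is divided into 3 equal shares of 1/9 among Ingeborg, Ragna, Solveig.
Ingeborg is living and takes 1/9.
Ragna is living and takes 1/9.
Solveig is living and takes 1/9.
Magnus predeceased; the 1/3 allotted to Magnus's branch passes to Magnus's issue by representation.
Brynja's line is the sole branch at this level, so the full 1/3 passes to Brynja's issue by representation.
The 1/3 is divided into 4 equal shares of 1/12 among Frida, Vidar, Tove, Hakon.
Frida is living and takes 1/12.
Vidar is living and takes 1/12.
Tove is living and takes 1/12.
Hakon is living and takes 1/12.
Dagny predeceased; the 1/3 allotted to Dagny's branch passes to Dagny's issue by representation.
The 1/3 is divided into 4 equal shares of 1/12 among Njord, Asgeir, Kolbein, Eirik.
Njord is living and takes 1/12.
Asgeir is living and takes 1/12.
Kolbein is living and takes 1/12.
Eirik is living and takes 1/12.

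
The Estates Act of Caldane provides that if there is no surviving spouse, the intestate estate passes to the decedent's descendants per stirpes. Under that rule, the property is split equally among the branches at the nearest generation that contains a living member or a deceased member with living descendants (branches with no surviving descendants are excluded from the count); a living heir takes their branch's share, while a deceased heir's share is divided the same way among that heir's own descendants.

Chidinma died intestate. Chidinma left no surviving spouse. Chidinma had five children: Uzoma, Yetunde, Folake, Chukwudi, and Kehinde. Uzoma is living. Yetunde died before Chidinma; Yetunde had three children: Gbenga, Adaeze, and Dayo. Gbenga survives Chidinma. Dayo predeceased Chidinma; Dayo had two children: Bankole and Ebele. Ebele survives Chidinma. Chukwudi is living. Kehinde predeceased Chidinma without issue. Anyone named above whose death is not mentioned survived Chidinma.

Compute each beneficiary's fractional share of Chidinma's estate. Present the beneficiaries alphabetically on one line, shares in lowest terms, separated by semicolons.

Adaeze 1/12; Bankole 1/24; Chukwudi 1/4; Ebele 1/24; Folake 1/4; Gbenga 1/12; Uzoma 1/4

There is no surviving spouse, so the entire estate passes to Chidinma's descendants per stirpes.
Kehinde left no surviving issue, so that branch lapses and is disregarded.
The estate is divided into 4 equal shares of 1/4 among Uzoma, Yetunde, Folake, Chukwudi.
Uzoma is living and takes 1/4.
Yetunde predeceased; the 1/4 allotted to Yetunde's branch passes to Yetunde's issue by representation.
The 1/4 is divided into 3 equal shares of 1/12 among Gbenga, Adaeze, Dayo.
Gbenga is living and takes 1/12.
Adaeze is living and takes 1/12.
Dayo predeceased; the 1/12 allotted to Dayo's branch passes to Dayo's issue by representation.
The 1/12 is divided into 2 equal shares of 1/24 among Bankole, Ebele.
Bankole is living and takes 1/24.
Ebele is living and takes 1/24.
Folake is living and takes 1/4.
Chukwudi is living and takes 1/4.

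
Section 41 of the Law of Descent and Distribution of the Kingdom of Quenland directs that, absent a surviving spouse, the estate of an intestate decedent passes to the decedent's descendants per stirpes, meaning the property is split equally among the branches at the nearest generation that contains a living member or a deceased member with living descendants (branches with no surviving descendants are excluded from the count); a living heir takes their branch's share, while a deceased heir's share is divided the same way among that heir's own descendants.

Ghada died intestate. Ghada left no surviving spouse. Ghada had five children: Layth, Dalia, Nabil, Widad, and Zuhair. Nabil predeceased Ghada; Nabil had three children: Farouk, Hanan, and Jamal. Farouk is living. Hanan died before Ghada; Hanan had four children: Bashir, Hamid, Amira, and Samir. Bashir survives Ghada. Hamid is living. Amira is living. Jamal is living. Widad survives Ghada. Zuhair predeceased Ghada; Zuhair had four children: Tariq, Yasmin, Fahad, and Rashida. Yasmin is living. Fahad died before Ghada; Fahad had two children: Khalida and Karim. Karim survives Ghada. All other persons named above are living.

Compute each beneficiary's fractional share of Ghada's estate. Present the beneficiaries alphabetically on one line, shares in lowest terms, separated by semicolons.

Amira 1/60; Bashir 1/60; Dalia 1/5; Farouk 1/15; Hamid 1/60; Jamal 1/15; Karim 1/40; Khalida 1/40; Layth 1/5; Rashida 1/20; Samir 1/60; Tariq 1/20; Widad 1/5; Yasmin 1/20

There is no surviving spouse, so the entire estate passes to Ghada's descendants per stirpes.
The estate is divided into 5 equal shares of 1/5 among Layth, Dalia, Nabil, Widad, Zuhair.
Layth is living and takes 1/5.
Dalia is living and takes 1/5.
Nabil predeceased; the 1/5 allotted to Nabil's branch passes to Nabil's issue by representation.
The 1/5 is divided into 3 equal shares of 1/15 among Farouk, Hanan, Jamal.
Farouk is living and takes 1/15.
Hanan predeceased; the 1/15 allotted to Hanan's branch passes to Hanan's issue by representation.
The 1/15 is divided into 4 equal shares of 1/60 among Bashir, Hamid, Amira, Samir.
Bashir is living and takes 1/60.
Hamid is living and takes 1/60.
Amira is living and takes 1/60.
Samir is living and takes 1/60.
Jamal is living and takes 1/15.
Widad is living and takes 1/5.
Zuhair predeceased; the 1/5 allotted to Zuhair's branch passes to Zuhair's issue by representation.
The 1/5 is divided into 4 equal shares of 1/20 among Tariq, Yasmin, Fahad, Rashida.
Tariq is living and takes 1/20.
Yasmin is living and takes 1/20.
Fahad predeceased; the 1/20 allotted to Fahad's branch passes to Fahad's issue by representation.
The 1/20 is divided into 2 equal shares of 1/40 among Khalida, Karim.
Khalida is living and takes 1/40.
Karim is living and takes 1/40.
Rashida is living and takes 1/20.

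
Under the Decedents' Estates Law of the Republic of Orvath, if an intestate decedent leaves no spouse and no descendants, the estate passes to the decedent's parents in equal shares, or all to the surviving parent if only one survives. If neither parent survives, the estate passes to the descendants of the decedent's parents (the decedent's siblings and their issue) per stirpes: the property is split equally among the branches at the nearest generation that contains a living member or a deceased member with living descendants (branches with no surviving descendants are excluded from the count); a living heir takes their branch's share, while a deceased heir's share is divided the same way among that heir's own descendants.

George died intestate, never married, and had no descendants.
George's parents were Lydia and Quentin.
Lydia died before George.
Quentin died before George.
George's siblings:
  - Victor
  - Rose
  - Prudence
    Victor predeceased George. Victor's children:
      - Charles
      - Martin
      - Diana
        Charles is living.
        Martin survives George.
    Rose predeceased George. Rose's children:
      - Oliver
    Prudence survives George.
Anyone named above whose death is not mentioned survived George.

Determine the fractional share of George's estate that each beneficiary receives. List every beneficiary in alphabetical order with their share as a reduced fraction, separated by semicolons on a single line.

Neither parent survives and there are no descendants, so the estate passes to George's siblings and their issue per stirpes.
The estate is divided into 3 equal shares of 1/3 among Victor, Rose, Prudence.
Victor predeceased; the 1/3 allotted to Victor's branch passes to Victor's issue by representation.
The 1/3 is divided into 3 equal shares of 1/9 among Charles, Martin, Diana.
Charles is living and takes 1/9.
Martin is living and takes 1/9.
Diana is living and takes 1/9.
Rose predeceased; the 1/3 allotted to Rose's branch passes to Rose's issue by representation.
Oliver is the sole taker at this level and receives the full 1/3.
Prudence is living and takes 1/3.

Charles 1/9; Diana 1/9; Martin 1/9; Oliver 1/3; Prudence 1/3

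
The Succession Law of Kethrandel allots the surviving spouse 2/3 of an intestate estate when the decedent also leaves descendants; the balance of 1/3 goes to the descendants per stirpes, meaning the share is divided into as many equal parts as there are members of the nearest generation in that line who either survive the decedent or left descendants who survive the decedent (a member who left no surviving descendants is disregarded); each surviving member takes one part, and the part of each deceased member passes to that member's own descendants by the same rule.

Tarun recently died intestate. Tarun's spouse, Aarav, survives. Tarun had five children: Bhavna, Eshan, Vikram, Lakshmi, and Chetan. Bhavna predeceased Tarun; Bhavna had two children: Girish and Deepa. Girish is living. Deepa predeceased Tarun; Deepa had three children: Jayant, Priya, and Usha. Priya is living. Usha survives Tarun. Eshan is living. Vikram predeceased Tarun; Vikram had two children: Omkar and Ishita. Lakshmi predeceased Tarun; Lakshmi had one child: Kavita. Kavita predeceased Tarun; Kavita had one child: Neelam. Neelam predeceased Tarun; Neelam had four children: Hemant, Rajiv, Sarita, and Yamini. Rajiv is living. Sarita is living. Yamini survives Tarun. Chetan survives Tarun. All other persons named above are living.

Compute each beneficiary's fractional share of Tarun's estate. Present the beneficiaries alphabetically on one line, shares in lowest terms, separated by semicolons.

Aarav 2/3; Chetan 1/15; Eshan 1/15; Girish 1/30; Hemant 1/60; Ishita 1/30; Jayant 1/90; Omkar 1/30; Priya 1/90; Rajiv 1/60; Sarita 1/60; Usha 1/90; Yamini 1/60

Aarav, as surviving spouse, takes 2/3.
The remaining 1/3 passes to Tarun's descendants per stirpes.
The 1/3 is divided into 5 equal shares of 1/15 among Bhavna, Eshan, Vikram, Lakshmi, Chetan.
Bhavna predeceased; the 1/15 allotted to Bhavna's branch passes to Bhavna's issue by representation.
The 1/15 is divided into 2 equal shares of 1/30 among Girish, Deepa.
Girish is living and takes 1/30.
Deepa predeceased; the 1/30 allotted to Deepa's branch passes to Deepa's issue by representation.
The 1/30 is divided into 3 equal shares of 1/90 among Jayant, Priya, Usha.
Jayant is living and takes 1/90.
Priya is living and takes 1/90.
Usha is living and takes 1/90.
Eshan is living and takes 1/15.
Vikram predeceased; the 1/15 allotted to Vikram's branch passes to Vikram's issue by representation.
The 1/15 is divided into 2 equal shares of 1/30 among Omkar, Ishita.
Omkar is living and takes 1/30.
Ishita is living and takes 1/30.
Lakshmi predeceased; the 1/15 allotted to Lakshmi's branch passes to Lakshmi's issue by representation.
Kavita's line is the sole branch at this level, so the full 1/15 passes to Kavita's issue by representation.
Neelam's line is the sole branch at this level, so the full 1/15 passes to Neelam's issue by representation.
The 1/15 is divided into 4 equal shares of 1/60 among Hemant, Rajiv, Sarita, Yamini.
Hemant is living and takes 1/60.
Rajiv is living and takes 1/60.
Sarita is living and takes 1/60.
Yamini is living and takes 1/60.
Chetan is living and takes 1/15.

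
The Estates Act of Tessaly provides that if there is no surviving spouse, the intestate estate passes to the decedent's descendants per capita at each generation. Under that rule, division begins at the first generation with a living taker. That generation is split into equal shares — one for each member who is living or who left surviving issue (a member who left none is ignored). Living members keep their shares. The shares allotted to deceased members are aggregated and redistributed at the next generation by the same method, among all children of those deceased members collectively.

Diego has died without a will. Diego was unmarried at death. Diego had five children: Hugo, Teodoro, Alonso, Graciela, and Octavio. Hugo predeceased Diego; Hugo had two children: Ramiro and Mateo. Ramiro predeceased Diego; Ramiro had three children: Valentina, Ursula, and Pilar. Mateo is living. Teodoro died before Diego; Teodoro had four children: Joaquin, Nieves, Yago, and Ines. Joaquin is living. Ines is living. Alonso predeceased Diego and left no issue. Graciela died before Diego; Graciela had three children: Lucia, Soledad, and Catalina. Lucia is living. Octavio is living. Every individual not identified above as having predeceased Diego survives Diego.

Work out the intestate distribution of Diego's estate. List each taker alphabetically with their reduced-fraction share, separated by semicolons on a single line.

There is no surviving spouse, so the entire estate passes to Diego's descendants per capita at each generation.
At generation 1 (Hugo, Teodoro, Graciela, Octavio) there are 4 shares of (1)/4 = 1/4 each.
Living: Octavio — each takes 1/4.
Deceased: Hugo, Teodoro, and Graciela. Their combined 3/4 is pooled and carried to generation 2.
At generation 2 (Ramiro, Mateo, Joaquin, Nieves, Yago, Ines, Lucia, Soledad, Catalina) there are 9 shares of (3/4)/9 = 1/12 each.
Living: Mateo, Joaquin, Nieves, Yago, Ines, Lucia, Soledad, and Catalina — each takes 1/12.
Deceased: Ramiro. That 1/12 share is carried to generation 3.
At generation 3 (Valentina, Ursula, Pilar) there are 3 shares of (1/12)/3 = 1/36 each.
Living: Valentina, Ursula, and Pilar — each takes 1/36.

Catalina 1/12; Ines 1/12; Joaquin 1/12; Lucia 1/12; Mateo 1/12; Nieves 1/12; Octavio 1/4; Pilar 1/36; Soledad 1/12; Ursula 1/36; Valentina 1/36; Yago 1/12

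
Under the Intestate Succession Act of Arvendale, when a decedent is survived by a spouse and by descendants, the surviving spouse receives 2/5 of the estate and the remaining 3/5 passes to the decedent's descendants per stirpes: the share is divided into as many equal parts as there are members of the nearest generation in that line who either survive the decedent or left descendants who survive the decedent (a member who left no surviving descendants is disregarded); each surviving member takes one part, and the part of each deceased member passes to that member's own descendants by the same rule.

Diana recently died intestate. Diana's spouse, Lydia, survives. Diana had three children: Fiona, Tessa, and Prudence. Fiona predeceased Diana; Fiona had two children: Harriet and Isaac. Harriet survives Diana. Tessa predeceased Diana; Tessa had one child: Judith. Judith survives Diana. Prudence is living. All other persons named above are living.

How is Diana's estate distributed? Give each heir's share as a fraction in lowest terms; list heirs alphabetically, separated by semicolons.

Harriet 1/10; Isaac 1/10; Judith 1/5; Lydia 2/5; Prudence 1/5

Lydia, as surviving spouse, takes 2/5.
The remaining 3/5 passes to Diana's descendants per stirpes.
The 3/5 is divided into 3 equal shares of 1/5 among Fiona, Tessa, Prudence.
Fiona predeceased; the 1/5 allotted to Fiona's branch passes to Fiona's issue by representation.
The 1/5 is divided into 2 equal shares of 1/10 among Harriet, Isaac.
Harriet is living and takes 1/10.
Isaac is living and takes 1/10.
Tessa predeceased; the 1/5 allotted to Tessa's branch passes to Tessa's issue by representation.
Judith is the sole taker at this level and receives the full 1/5.
Prudence is living and takes 1/5.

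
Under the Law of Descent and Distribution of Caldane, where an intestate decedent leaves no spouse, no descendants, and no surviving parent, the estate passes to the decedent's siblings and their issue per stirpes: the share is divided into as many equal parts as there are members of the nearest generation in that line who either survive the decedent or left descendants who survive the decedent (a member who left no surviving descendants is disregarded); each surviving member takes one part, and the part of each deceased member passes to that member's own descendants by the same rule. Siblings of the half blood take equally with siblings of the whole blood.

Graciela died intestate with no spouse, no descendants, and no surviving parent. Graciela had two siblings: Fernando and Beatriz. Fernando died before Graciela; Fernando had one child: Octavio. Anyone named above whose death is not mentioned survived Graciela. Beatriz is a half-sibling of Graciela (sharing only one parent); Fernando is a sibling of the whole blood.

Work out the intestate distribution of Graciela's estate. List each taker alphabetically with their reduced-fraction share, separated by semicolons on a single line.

No spouse, descendants, or parent survives, so the estate passes to Graciela's siblings per stirpes.
Half-blood and whole-blood siblings take equally under the stated rule.
The estate is divided into 2 equal shares of 1/2 among Fernando, Beatriz.
Fernando predeceased; the 1/2 allotted to Fernando's branch passes to Fernando's issue by representation.
Octavio is the sole taker at this level and receives the full 1/2.
Beatriz is living and takes 1/2.

Beatriz 1/2; Octavio 1/2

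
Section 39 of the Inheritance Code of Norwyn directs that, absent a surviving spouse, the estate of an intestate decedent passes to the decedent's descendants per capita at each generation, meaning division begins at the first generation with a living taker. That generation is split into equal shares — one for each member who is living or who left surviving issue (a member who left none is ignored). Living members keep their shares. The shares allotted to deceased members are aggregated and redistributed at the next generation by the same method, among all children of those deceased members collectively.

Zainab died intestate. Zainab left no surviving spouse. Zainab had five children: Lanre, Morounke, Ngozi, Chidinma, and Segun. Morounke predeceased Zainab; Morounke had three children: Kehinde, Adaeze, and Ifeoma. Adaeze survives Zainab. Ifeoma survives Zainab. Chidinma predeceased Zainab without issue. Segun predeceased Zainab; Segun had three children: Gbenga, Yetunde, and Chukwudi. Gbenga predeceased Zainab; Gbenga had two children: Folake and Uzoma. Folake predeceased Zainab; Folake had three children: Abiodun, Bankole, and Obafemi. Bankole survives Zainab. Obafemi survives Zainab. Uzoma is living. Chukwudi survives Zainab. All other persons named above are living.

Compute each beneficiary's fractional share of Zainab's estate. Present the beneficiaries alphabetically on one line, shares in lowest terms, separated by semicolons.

Abiodun 1/72; Adaeze 1/12; Bankole 1/72; Chukwudi 1/12; Ifeoma 1/12; Kehinde 1/12; Lanre 1/4; Ngozi 1/4; Obafemi 1/72; Uzoma 1/24; Yetunde 1/12

There is no surviving spouse, so the entire estate passes to Zainab's descendants per capita at each generation.
At generation 1 (Lanre, Morounke, Ngozi, Segun) there are 4 shares of (1)/4 = 1/4 each.
Living: Lanre and Ngozi — each takes 1/4.
Deceased: Morounke and Segun. Their combined 1/2 is pooled and carried to generation 2.
At generation 2 (Kehinde, Adaeze, Ifeoma, Gbenga, Yetunde, Chukwudi) there are 6 shares of (1/2)/6 = 1/12 each.
Living: Kehinde, Adaeze, Ifeoma, Yetunde, and Chukwudi — each takes 1/12.
Deceased: Gbenga. That 1/12 share is carried to generation 3.
At generation 3 (Folake, Uzoma) there are 2 shares of (1/12)/2 = 1/24 each.
Living: Uzoma — each takes 1/24.
Deceased: Folake. That 1/24 share is carried to generation 4.
At generation 4 (Abiodun, Bankole, Obafemi) there are 3 shares of (1/24)/3 = 1/72 each.
Living: Abiodun, Bankole, and Obafemi — each takes 1/72.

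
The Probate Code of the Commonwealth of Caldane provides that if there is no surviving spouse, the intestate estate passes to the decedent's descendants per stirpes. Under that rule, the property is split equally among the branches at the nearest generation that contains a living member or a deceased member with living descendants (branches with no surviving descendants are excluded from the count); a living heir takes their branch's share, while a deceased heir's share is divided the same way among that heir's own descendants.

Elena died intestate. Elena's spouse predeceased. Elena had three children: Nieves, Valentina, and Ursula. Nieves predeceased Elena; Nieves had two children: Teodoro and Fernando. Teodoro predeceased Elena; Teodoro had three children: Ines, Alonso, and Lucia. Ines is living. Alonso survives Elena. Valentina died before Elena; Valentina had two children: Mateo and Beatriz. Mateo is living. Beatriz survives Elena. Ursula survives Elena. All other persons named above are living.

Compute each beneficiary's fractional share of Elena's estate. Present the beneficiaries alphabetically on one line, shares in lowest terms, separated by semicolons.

There is no surviving spouse, so the entire estate passes to Elena's descendants per stirpes.
The estate is divided into 3 equal shares of 1/3 among Nieves, Valentina, Ursula.
Nieves predeceased; the 1/3 allotted to Nieves's branch passes to Nieves's issue by representation.
The 1/3 is divided into 2 equal shares of 1/6 among Teodoro, Fernando.
Teodoro predeceased; the 1/6 allotted to Teodoro's branch passes to Teodoro's issue by representation.
The 1/6 is divided into 3 equal shares of 1/18 among Ines, Alonso, Lucia.
Ines is living and takes 1/18.
Alonso is living and takes 1/18.
Lucia is living and takes 1/18.
Fernando is living and takes 1/6.
Valentina predeceased; the 1/3 allotted to Valentina's branch passes to Valentina's issue by representation.
The 1/3 is divided into 2 equal shares of 1/6 among Mateo, Beatriz.
Mateo is living and takes 1/6.
Beatriz is living and takes 1/6.
Ursula is living and takes 1/3.

Alonso 1/18; Beatriz 1/6; Fernando 1/6; Ines 1/18; Lucia 1/18; Mateo 1/6; Ursula 1/3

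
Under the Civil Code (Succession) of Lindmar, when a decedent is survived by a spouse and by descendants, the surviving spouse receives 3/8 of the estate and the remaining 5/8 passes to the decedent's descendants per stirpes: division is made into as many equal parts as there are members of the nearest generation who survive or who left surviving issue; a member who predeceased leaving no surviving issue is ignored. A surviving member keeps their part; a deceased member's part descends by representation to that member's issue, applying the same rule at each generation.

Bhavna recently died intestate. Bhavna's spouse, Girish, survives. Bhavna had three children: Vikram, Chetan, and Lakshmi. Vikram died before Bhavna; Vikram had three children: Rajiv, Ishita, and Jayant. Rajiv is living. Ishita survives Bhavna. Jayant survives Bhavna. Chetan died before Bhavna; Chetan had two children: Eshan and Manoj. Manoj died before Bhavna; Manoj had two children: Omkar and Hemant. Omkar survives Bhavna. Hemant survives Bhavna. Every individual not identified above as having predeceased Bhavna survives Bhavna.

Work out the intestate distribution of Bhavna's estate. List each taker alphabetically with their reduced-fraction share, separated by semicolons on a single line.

Girish, as surviving spouse, takes 3/8.
The remaining 5/8 passes to Bhavna's descendants per stirpes.
The 5/8 is divided into 3 equal shares of 5/24 among Vikram, Chetan, Lakshmi.
Vikram predeceased; the 5/24 allotted to Vikram's branch passes to Vikram's issue by representation.
The 5/24 is divided into 3 equal shares of 5/72 among Rajiv, Ishita, Jayant.
Rajiv is living and takes 5/72.
Ishita is living and takes 5/72.
Jayant is living and takes 5/72.
Chetan predeceased; the 5/24 allotted to Chetan's branch passes to Chetan's issue by representation.
The 5/24 is divided into 2 equal shares of 5/48 among Eshan, Manoj.
Eshan is living and takes 5/48.
Manoj predeceased; the 5/48 allotted to Manoj's branch passes to Manoj's issue by representation.
The 5/48 is divided into 2 equal shares of 5/96 among Omkar, Hemant.
Omkar is living and takes 5/96.
Hemant is living and takes 5/96.
Lakshmi is living and takes 5/24.

Eshan 5/48; Girish 3/8; Hemant 5/96; Ishita 5/72; Jayant 5/72; Lakshmi 5/24; Omkar 5/96; Rajiv 5/72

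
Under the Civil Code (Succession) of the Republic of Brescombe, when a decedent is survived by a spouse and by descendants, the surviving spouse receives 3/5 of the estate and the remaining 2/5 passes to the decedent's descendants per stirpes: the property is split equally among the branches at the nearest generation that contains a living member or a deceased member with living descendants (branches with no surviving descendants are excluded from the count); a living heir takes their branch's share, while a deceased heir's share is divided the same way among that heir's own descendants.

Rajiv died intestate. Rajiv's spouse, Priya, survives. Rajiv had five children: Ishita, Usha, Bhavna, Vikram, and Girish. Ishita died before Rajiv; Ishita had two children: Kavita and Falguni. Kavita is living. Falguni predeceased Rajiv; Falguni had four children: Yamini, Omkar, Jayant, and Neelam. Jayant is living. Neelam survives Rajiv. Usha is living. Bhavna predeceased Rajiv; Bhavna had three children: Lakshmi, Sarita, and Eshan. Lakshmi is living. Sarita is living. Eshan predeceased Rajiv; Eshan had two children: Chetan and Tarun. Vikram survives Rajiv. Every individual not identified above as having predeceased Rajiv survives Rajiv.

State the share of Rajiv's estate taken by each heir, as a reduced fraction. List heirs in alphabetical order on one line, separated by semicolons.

Priya, as surviving spouse, takes 3/5.
The remaining 2/5 passes to Rajiv's descendants per stirpes.
The 2/5 is divided into 5 equal shares of 2/25 among Ishita, Usha, Bhavna, Vikram, Girish.
Ishita predeceased; the 2/25 allotted to Ishita's branch passes to Ishita's issue by representation.
The 2/25 is divided into 2 equal shares of 1/25 among Kavita, Falguni.
Kavita is living and takes 1/25.
Falguni predeceased; the 1/25 allotted to Falguni's branch passes to Falguni's issue by representation.
The 1/25 is divided into 4 equal shares of 1/100 among Yamini, Omkar, Jayant, Neelam.
Yamini is living and takes 1/100.
Omkar is living and takes 1/100.
Jayant is living and takes 1/100.
Neelam is living and takes 1/100.
Usha is living and takes 2/25.
Bhavna predeceased; the 2/25 allotted to Bhavna's branch passes to Bhavna's issue by representation.
The 2/25 is divided into 3 equal shares of 2/75 among Lakshmi, Sarita, Eshan.
Lakshmi is living and takes 2/75.
Sarita is living and takes 2/75.
Eshan predeceased; the 2/75 allotted to Eshan's branch passes to Eshan's issue by representation.
The 2/75 is divided into 2 equal shares of 1/75 among Chetan, Tarun.
Chetan is living and takes 1/75.
Tarun is living and takes 1/75.
Vikram is living and takes 2/25.
Girish is living and takes 2/25.

Chetan 1/75; Girish 2/25; Jayant 1/100; Kavita 1/25; Lakshmi 2/75; Neelam 1/100; Omkar 1/100; Priya 3/5; Sarita 2/75; Tarun 1/75; Usha 2/25; Vikram 2/25; Yamini 1/100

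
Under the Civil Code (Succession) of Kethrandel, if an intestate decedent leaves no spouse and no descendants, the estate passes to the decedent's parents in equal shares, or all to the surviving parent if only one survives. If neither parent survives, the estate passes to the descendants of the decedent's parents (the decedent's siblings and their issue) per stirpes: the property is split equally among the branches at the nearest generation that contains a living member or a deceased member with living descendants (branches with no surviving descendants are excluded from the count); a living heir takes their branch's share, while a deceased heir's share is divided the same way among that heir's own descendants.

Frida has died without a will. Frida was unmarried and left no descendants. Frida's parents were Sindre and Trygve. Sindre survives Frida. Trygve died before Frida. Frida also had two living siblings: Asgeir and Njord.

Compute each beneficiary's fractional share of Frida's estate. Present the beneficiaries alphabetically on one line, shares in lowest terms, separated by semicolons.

Sindre 1

Only one parent, Sindre, survives, so Sindre takes the entire estate. The siblings take nothing because a surviving parent has priority.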